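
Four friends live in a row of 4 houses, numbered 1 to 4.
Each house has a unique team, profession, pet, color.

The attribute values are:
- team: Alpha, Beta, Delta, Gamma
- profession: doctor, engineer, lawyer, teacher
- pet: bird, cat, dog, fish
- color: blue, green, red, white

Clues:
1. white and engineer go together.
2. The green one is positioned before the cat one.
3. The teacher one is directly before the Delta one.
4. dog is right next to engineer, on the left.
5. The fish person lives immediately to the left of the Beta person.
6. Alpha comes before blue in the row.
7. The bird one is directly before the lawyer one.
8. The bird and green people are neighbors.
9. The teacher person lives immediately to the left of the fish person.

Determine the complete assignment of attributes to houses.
Solution:

House | Team | Profession | Pet | Color
---------------------------------------
  1   | Alpha | teacher | bird | red
  2   | Delta | lawyer | fish | green
  3   | Beta | doctor | dog | blue
  4   | Gamma | engineer | cat | white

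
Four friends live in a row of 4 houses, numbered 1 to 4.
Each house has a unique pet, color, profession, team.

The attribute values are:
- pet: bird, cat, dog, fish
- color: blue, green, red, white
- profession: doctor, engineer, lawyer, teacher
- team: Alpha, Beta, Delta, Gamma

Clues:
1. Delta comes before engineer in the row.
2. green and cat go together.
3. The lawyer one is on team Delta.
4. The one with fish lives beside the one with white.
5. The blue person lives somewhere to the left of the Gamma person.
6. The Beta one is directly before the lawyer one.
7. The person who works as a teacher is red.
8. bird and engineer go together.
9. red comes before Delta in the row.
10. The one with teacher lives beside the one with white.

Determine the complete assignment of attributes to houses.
Solution:

House | Pet | Color | Profession | Team
---------------------------------------
  1   | fish | red | teacher | Beta
  2   | dog | white | lawyer | Delta
  3   | bird | blue | engineer | Alpha
  4   | cat | green | doctor | Gamma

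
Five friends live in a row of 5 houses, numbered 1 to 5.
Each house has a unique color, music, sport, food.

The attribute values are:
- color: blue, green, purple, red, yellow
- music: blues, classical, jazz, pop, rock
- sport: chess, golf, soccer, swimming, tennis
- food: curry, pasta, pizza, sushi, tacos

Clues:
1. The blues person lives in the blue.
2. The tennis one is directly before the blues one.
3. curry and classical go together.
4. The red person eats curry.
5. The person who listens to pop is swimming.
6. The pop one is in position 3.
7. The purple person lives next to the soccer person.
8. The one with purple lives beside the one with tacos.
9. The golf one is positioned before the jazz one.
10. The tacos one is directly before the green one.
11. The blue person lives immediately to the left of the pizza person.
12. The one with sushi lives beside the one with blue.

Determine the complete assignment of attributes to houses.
Solution:

House | Color | Music | Sport | Food
------------------------------------
  1   | purple | rock | tennis | sushi
  2   | blue | blues | soccer | tacos
  3   | green | pop | swimming | pizza
  4   | red | classical | golf | curry
  5   | yellow | jazz | chess | pasta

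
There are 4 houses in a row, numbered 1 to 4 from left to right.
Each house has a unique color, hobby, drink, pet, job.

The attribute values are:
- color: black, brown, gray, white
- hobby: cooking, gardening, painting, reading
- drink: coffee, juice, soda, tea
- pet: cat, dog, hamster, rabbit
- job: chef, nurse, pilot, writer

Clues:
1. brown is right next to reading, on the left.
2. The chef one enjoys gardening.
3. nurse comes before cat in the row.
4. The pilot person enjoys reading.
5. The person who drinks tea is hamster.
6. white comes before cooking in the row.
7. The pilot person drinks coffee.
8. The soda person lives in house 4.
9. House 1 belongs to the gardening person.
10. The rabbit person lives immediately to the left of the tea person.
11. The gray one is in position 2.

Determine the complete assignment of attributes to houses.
Solution:

House | Color | Hobby | Drink | Pet | Job
-----------------------------------------
  1   | brown | gardening | juice | dog | chef
  2   | gray | reading | coffee | rabbit | pilot
  3   | white | painting | tea | hamster | nurse
  4   | black | cooking | soda | cat | writer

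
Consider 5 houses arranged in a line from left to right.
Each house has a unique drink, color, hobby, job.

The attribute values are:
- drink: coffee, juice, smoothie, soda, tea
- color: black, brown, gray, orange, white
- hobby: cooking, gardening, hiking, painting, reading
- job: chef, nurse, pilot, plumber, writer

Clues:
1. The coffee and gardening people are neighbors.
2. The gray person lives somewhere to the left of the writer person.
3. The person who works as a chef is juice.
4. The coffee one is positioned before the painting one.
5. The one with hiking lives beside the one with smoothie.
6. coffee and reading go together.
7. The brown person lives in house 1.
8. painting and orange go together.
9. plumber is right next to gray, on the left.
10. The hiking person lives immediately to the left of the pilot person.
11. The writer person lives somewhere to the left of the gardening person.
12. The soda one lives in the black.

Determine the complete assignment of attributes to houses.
Solution:

House | Drink | Color | Hobby | Job
-----------------------------------
  1   | tea | brown | hiking | plumber
  2   | smoothie | gray | cooking | pilot
  3   | coffee | white | reading | writer
  4   | soda | black | gardening | nurse
  5   | juice | orange | painting | chef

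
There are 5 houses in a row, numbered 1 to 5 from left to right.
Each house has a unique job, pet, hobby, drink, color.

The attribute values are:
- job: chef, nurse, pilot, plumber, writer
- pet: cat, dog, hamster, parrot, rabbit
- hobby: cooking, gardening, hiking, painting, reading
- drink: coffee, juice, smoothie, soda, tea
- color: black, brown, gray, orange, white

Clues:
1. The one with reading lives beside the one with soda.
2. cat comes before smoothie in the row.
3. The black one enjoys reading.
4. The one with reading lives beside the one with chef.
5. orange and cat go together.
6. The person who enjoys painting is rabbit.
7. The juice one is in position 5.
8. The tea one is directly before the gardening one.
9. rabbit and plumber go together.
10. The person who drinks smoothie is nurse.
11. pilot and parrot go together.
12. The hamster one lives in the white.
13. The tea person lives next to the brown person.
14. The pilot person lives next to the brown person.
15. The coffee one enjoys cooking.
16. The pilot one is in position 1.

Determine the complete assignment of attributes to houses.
Solution:

House | Job | Pet | Hobby | Drink | Color
-----------------------------------------
  1   | pilot | parrot | reading | tea | black
  2   | chef | dog | gardening | soda | brown
  3   | writer | cat | cooking | coffee | orange
  4   | nurse | hamster | hiking | smoothie | white
  5   | plumber | rabbit | painting | juice | gray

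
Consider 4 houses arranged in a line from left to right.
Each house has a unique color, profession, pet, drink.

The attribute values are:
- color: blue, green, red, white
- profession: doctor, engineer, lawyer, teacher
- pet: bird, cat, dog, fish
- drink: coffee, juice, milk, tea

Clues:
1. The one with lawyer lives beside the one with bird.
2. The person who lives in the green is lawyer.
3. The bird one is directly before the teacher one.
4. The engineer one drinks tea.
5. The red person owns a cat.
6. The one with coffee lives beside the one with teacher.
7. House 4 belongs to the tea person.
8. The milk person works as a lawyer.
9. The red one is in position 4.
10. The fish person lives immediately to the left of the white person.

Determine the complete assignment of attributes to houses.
Solution:

House | Color | Profession | Pet | Drink
----------------------------------------
  1   | green | lawyer | fish | milk
  2   | white | doctor | bird | coffee
  3   | blue | teacher | dog | juice
  4   | red | engineer | cat | tea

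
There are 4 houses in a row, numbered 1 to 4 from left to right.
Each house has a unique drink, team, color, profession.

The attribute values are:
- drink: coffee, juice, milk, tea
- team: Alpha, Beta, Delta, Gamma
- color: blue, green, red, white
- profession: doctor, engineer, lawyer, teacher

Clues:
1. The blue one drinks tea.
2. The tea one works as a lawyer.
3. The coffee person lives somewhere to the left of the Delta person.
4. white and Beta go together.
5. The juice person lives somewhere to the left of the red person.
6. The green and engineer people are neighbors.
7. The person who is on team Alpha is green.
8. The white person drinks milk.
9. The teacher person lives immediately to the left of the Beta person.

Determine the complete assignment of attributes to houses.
Solution:

House | Drink | Team | Color | Profession
-----------------------------------------
  1   | juice | Alpha | green | teacher
  2   | milk | Beta | white | engineer
  3   | coffee | Gamma | red | doctor
  4   | tea | Delta | blue | lawyer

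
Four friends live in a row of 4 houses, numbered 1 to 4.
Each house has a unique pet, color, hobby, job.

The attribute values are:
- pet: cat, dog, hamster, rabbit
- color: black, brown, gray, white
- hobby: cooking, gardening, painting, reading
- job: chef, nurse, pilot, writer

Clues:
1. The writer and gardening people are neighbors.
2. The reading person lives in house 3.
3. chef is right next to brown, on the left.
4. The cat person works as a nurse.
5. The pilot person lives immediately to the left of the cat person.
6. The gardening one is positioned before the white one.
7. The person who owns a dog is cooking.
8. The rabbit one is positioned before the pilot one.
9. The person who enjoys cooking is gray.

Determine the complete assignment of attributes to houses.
Solution:

House | Pet | Color | Hobby | Job
---------------------------------
  1   | dog | gray | cooking | writer
  2   | rabbit | black | gardening | chef
  3   | hamster | brown | reading | pilot
  4   | cat | white | painting | nurse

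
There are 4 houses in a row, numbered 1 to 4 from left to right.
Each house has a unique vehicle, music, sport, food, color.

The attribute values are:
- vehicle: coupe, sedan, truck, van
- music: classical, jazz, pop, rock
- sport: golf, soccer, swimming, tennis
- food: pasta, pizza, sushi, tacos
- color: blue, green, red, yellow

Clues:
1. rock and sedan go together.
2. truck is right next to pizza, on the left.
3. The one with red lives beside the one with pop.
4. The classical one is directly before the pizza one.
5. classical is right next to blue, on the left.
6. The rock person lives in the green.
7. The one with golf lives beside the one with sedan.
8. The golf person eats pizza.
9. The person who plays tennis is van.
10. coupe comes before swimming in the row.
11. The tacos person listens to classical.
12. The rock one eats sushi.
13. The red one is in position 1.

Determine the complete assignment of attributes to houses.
Solution:

House | Vehicle | Music | Sport | Food | Color
----------------------------------------------
  1   | truck | classical | soccer | tacos | red
  2   | coupe | pop | golf | pizza | blue
  3   | sedan | rock | swimming | sushi | green
  4   | van | jazz | tennis | pasta | yellow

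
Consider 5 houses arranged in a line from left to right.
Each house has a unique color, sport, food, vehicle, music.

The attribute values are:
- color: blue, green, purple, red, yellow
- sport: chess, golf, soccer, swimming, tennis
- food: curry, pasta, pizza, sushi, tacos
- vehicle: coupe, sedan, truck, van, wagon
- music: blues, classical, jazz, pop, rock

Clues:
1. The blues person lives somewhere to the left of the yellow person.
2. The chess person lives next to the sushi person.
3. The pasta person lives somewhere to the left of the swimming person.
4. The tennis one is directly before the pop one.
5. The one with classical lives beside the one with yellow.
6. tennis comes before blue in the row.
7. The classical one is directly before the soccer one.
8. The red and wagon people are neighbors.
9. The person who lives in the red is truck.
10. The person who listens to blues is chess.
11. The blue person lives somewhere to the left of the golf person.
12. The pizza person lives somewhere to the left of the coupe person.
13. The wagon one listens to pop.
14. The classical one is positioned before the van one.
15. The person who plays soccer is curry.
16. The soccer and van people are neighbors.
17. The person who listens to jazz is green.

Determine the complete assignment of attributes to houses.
Solution:

House | Color | Sport | Food | Vehicle | Music
----------------------------------------------
  1   | purple | chess | pasta | sedan | blues
  2   | red | tennis | sushi | truck | classical
  3   | yellow | soccer | curry | wagon | pop
  4   | blue | swimming | pizza | van | rock
  5   | green | golf | tacos | coupe | jazz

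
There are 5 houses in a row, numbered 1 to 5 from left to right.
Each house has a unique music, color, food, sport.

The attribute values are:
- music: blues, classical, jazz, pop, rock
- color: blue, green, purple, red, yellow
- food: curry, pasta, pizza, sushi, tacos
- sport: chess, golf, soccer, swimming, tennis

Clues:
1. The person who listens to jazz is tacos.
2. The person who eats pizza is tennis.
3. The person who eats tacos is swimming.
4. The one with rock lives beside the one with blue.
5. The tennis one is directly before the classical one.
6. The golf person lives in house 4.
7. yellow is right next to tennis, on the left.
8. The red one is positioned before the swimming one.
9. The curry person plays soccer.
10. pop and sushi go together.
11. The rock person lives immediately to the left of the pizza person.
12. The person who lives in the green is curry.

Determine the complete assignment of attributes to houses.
Solution:

House | Music | Color | Food | Sport
------------------------------------
  1   | rock | yellow | pasta | chess
  2   | blues | blue | pizza | tennis
  3   | classical | green | curry | soccer
  4   | pop | red | sushi | golf
  5   | jazz | purple | tacos | swimming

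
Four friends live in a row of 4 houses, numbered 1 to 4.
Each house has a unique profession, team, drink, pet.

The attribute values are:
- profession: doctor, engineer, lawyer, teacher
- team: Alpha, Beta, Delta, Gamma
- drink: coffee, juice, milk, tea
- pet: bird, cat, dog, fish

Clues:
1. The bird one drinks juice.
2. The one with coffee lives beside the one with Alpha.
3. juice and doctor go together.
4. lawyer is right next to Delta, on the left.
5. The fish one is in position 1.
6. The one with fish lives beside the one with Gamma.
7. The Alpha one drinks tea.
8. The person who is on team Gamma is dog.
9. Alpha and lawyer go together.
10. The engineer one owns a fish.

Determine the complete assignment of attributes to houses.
Solution:

House | Profession | Team | Drink | Pet
---------------------------------------
  1   | engineer | Beta | milk | fish
  2   | teacher | Gamma | coffee | dog
  3   | lawyer | Alpha | tea | cat
  4   | doctor | Delta | juice | bird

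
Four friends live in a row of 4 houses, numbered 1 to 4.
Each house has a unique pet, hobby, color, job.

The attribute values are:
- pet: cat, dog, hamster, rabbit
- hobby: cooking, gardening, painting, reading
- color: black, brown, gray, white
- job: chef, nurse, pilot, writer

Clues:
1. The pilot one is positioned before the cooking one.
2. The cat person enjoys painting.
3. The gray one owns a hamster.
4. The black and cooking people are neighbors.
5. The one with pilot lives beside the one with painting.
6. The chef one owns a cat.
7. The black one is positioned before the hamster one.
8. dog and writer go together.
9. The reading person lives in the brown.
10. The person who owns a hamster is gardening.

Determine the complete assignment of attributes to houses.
Solution:

House | Pet | Hobby | Color | Job
---------------------------------
  1   | rabbit | reading | brown | pilot
  2   | cat | painting | black | chef
  3   | dog | cooking | white | writer
  4   | hamster | gardening | gray | nurse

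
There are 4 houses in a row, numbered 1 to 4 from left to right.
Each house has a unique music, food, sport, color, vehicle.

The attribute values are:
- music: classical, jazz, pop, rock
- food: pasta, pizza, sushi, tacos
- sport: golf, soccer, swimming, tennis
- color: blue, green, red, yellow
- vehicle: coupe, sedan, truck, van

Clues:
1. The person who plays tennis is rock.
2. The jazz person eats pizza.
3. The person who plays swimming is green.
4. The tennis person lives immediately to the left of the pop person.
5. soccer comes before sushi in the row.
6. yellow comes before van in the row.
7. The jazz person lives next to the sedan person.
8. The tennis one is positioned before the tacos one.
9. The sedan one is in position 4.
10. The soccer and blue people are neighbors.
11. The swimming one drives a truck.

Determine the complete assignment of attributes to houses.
Solution:

House | Music | Food | Sport | Color | Vehicle
----------------------------------------------
  1   | rock | pasta | tennis | yellow | coupe
  2   | pop | tacos | swimming | green | truck
  3   | jazz | pizza | soccer | red | van
  4   | classical | sushi | golf | blue | sedan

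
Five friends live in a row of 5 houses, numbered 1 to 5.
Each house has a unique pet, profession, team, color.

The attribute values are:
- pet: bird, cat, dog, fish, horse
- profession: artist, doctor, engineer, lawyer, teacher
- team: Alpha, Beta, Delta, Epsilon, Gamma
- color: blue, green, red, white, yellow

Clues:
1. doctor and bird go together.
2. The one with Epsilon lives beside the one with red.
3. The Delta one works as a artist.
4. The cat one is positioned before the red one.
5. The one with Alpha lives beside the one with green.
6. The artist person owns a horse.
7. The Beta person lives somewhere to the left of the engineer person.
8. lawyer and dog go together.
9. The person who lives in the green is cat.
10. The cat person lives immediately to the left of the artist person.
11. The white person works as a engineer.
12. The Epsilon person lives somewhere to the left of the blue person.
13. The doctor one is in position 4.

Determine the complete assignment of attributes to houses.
Solution:

House | Pet | Profession | Team | Color
---------------------------------------
  1   | dog | lawyer | Alpha | yellow
  2   | cat | teacher | Epsilon | green
  3   | horse | artist | Delta | red
  4   | bird | doctor | Beta | blue
  5   | fish | engineer | Gamma | white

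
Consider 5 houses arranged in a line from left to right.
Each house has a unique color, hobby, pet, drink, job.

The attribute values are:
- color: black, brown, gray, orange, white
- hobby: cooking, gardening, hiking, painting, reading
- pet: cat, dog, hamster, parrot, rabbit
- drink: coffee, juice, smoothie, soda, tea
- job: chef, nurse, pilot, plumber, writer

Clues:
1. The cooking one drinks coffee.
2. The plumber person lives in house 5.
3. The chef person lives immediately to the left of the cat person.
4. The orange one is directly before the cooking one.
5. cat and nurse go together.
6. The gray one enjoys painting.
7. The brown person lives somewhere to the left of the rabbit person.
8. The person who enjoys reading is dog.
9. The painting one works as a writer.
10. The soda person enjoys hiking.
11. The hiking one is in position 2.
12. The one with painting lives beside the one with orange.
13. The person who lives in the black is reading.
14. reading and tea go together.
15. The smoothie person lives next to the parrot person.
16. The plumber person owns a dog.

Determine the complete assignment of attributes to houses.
Solution:

House | Color | Hobby | Pet | Drink | Job
-----------------------------------------
  1   | gray | painting | hamster | smoothie | writer
  2   | orange | hiking | parrot | soda | chef
  3   | brown | cooking | cat | coffee | nurse
  4   | white | gardening | rabbit | juice | pilot
  5   | black | reading | dog | tea | plumber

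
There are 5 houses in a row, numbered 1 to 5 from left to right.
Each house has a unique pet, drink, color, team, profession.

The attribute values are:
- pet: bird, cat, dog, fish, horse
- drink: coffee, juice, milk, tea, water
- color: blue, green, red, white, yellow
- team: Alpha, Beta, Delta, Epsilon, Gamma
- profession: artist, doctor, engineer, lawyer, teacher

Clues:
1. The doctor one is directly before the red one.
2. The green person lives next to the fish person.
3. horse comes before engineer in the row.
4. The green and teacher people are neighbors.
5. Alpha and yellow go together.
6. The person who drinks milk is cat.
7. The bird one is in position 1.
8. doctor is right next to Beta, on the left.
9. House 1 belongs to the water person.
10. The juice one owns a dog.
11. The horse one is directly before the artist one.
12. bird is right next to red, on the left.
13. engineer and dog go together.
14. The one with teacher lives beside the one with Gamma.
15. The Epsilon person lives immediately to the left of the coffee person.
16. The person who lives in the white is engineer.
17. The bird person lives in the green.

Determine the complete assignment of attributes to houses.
Solution:

House | Pet | Drink | Color | Team | Profession
-----------------------------------------------
  1   | bird | water | green | Epsilon | doctor
  2   | fish | coffee | red | Beta | teacher
  3   | horse | tea | blue | Gamma | lawyer
  4   | cat | milk | yellow | Alpha | artist
  5   | dog | juice | white | Delta | engineer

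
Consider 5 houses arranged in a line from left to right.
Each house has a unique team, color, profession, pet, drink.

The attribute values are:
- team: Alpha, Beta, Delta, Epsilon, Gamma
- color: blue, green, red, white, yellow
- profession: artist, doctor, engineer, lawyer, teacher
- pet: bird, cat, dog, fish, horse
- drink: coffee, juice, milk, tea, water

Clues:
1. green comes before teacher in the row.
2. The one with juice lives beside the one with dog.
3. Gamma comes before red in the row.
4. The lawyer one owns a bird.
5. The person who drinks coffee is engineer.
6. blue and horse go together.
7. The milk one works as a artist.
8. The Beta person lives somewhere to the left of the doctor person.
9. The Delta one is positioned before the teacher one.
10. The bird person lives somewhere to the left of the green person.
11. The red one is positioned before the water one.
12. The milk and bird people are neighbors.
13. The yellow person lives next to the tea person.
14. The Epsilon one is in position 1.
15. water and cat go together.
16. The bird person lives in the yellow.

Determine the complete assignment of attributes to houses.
Solution:

House | Team | Color | Profession | Pet | Drink
-----------------------------------------------
  1   | Epsilon | blue | artist | horse | milk
  2   | Beta | yellow | lawyer | bird | juice
  3   | Gamma | green | doctor | dog | tea
  4   | Delta | red | engineer | fish | coffee
  5   | Alpha | white | teacher | cat | water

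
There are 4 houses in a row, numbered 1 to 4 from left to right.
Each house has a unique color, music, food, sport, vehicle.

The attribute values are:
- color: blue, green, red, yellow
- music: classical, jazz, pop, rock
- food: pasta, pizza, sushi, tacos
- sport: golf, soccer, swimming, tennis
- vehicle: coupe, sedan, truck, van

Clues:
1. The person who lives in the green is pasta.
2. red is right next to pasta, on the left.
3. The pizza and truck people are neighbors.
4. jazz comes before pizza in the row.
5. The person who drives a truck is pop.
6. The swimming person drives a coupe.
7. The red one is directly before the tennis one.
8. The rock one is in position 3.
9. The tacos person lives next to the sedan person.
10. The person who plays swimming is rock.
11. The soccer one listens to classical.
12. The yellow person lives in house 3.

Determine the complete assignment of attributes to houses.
Solution:

House | Color | Music | Food | Sport | Vehicle
----------------------------------------------
  1   | red | classical | tacos | soccer | van
  2   | green | jazz | pasta | tennis | sedan
  3   | yellow | rock | pizza | swimming | coupe
  4   | blue | pop | sushi | golf | truck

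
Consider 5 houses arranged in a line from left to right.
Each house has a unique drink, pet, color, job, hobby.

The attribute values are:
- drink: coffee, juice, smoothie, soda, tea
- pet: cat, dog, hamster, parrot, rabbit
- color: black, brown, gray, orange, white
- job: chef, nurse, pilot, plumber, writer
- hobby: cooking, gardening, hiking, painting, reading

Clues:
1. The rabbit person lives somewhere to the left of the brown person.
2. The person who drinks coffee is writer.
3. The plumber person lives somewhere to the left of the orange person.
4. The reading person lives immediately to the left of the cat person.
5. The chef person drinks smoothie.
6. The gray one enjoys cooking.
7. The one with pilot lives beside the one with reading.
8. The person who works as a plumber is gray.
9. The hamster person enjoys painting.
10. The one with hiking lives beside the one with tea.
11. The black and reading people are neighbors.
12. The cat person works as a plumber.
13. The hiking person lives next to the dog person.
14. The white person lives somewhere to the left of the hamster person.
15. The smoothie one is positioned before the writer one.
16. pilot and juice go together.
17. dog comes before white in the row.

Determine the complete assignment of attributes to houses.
Solution:

House | Drink | Pet | Color | Job | Hobby
-----------------------------------------
  1   | juice | rabbit | black | pilot | hiking
  2   | tea | dog | brown | nurse | reading
  3   | soda | cat | gray | plumber | cooking
  4   | smoothie | parrot | white | chef | gardening
  5   | coffee | hamster | orange | writer | painting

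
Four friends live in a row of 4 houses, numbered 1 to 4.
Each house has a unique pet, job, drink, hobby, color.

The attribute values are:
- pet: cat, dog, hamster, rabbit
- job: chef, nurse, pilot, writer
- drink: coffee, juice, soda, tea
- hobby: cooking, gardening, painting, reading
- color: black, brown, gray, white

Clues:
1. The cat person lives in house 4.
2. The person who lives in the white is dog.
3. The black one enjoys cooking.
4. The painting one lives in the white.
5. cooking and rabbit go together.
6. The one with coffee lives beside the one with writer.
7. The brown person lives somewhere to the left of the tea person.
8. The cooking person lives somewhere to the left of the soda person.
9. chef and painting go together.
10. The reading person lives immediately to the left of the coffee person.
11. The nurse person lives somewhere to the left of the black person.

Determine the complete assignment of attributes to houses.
Solution:

House | Pet | Job | Drink | Hobby | Color
-----------------------------------------
  1   | hamster | nurse | juice | reading | brown
  2   | dog | chef | coffee | painting | white
  3   | rabbit | writer | tea | cooking | black
  4   | cat | pilot | soda | gardening | gray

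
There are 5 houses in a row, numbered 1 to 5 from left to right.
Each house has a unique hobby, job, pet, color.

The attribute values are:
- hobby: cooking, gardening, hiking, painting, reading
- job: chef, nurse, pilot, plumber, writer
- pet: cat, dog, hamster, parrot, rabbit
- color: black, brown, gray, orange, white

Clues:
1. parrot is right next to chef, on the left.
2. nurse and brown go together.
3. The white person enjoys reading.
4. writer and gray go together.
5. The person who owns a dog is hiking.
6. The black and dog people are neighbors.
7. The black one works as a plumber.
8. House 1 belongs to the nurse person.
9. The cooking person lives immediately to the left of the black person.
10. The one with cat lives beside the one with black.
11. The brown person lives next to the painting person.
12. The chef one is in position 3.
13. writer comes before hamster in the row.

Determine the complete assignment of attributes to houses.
Solution:

House | Hobby | Job | Pet | Color
---------------------------------
  1   | cooking | nurse | cat | brown
  2   | painting | plumber | parrot | black
  3   | hiking | chef | dog | orange
  4   | gardening | writer | rabbit | gray
  5   | reading | pilot | hamster | white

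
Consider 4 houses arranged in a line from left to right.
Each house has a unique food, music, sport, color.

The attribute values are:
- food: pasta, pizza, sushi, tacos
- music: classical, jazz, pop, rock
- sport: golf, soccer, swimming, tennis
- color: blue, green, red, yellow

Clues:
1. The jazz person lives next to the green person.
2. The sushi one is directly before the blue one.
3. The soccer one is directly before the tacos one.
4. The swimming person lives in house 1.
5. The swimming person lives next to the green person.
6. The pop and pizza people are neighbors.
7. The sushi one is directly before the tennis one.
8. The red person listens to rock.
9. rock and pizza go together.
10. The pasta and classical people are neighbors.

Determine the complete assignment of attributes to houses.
Solution:

House | Food | Music | Sport | Color
------------------------------------
  1   | pasta | jazz | swimming | yellow
  2   | sushi | classical | soccer | green
  3   | tacos | pop | tennis | blue
  4   | pizza | rock | golf | red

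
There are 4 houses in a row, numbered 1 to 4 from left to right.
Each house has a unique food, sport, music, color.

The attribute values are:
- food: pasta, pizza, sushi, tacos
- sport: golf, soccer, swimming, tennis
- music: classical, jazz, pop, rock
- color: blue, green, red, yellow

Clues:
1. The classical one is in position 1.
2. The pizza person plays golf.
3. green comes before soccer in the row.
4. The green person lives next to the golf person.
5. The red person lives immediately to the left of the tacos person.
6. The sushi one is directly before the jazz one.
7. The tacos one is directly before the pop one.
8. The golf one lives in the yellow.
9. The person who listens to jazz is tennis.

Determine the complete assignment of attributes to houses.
Solution:

House | Food | Sport | Music | Color
------------------------------------
  1   | sushi | swimming | classical | red
  2   | tacos | tennis | jazz | green
  3   | pizza | golf | pop | yellow
  4   | pasta | soccer | rock | blue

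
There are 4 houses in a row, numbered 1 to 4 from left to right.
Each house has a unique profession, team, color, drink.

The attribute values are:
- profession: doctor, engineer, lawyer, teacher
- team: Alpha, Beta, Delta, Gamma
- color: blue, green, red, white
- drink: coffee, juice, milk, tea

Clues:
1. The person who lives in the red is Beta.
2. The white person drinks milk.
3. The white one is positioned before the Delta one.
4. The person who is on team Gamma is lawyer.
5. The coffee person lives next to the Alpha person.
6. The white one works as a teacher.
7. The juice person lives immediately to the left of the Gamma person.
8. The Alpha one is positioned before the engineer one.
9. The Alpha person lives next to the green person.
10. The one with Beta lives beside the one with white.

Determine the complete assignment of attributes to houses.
Solution:

House | Profession | Team | Color | Drink
-----------------------------------------
  1   | doctor | Beta | red | coffee
  2   | teacher | Alpha | white | milk
  3   | engineer | Delta | green | juice
  4   | lawyer | Gamma | blue | tea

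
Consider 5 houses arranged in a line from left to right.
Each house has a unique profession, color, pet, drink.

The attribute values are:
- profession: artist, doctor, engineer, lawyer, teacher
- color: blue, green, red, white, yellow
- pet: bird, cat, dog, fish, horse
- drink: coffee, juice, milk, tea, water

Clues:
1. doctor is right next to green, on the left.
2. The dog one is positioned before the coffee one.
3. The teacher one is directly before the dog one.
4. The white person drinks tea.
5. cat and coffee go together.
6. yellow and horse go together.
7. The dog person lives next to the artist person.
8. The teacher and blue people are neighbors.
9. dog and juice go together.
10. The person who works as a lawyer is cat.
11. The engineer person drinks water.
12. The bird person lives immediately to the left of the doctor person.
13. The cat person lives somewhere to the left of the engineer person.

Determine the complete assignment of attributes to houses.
Solution:

House | Profession | Color | Pet | Drink
----------------------------------------
  1   | teacher | white | bird | tea
  2   | doctor | blue | dog | juice
  3   | artist | green | fish | milk
  4   | lawyer | red | cat | coffee
  5   | engineer | yellow | horse | water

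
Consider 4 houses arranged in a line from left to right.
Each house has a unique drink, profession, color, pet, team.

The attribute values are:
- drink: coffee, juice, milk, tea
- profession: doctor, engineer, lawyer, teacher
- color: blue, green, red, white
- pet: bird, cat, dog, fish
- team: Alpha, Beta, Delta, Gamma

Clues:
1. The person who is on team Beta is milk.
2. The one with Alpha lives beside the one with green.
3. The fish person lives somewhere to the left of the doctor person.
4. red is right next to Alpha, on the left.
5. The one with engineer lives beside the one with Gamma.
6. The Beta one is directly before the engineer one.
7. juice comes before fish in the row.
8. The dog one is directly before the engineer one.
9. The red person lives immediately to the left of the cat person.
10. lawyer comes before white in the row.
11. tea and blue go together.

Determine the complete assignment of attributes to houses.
Solution:

House | Drink | Profession | Color | Pet | Team
-----------------------------------------------
  1   | milk | lawyer | red | dog | Beta
  2   | juice | engineer | white | cat | Alpha
  3   | coffee | teacher | green | fish | Gamma
  4   | tea | doctor | blue | bird | Delta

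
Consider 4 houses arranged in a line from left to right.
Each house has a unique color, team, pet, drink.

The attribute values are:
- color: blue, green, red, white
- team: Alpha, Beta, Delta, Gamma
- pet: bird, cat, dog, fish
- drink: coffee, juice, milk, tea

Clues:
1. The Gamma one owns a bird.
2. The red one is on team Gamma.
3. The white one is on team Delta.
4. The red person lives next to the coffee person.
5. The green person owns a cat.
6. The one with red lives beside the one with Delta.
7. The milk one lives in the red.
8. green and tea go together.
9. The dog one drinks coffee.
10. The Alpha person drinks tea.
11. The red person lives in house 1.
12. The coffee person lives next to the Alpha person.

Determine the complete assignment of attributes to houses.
Solution:

House | Color | Team | Pet | Drink
----------------------------------
  1   | red | Gamma | bird | milk
  2   | white | Delta | dog | coffee
  3   | green | Alpha | cat | tea
  4   | blue | Beta | fish | juice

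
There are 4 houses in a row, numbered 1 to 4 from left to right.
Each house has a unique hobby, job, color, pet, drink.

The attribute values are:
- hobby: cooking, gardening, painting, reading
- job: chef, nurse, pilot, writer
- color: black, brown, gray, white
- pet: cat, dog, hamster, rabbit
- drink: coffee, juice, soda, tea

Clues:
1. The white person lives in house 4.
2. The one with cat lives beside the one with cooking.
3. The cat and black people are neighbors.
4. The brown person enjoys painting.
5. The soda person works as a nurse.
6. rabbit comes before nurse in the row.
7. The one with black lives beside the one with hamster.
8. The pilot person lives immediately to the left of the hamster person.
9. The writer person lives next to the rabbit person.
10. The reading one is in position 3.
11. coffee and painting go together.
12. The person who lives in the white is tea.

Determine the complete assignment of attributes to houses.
Solution:

House | Hobby | Job | Color | Pet | Drink
-----------------------------------------
  1   | painting | writer | brown | cat | coffee
  2   | cooking | pilot | black | rabbit | juice
  3   | reading | nurse | gray | hamster | soda
  4   | gardening | chef | white | dog | tea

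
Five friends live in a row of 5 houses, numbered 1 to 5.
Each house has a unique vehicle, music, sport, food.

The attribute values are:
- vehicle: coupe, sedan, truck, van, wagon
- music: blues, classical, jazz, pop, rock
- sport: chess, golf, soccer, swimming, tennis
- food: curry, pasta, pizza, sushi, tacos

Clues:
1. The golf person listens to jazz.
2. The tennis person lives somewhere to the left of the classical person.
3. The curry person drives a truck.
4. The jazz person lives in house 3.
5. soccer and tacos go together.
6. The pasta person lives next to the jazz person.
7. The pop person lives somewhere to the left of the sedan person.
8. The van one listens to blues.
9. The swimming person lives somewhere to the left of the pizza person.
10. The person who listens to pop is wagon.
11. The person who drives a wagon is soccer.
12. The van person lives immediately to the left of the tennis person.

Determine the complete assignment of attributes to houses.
Solution:

House | Vehicle | Music | Sport | Food
--------------------------------------
  1   | van | blues | swimming | sushi
  2   | coupe | rock | tennis | pasta
  3   | truck | jazz | golf | curry
  4   | wagon | pop | soccer | tacos
  5   | sedan | classical | chess | pizza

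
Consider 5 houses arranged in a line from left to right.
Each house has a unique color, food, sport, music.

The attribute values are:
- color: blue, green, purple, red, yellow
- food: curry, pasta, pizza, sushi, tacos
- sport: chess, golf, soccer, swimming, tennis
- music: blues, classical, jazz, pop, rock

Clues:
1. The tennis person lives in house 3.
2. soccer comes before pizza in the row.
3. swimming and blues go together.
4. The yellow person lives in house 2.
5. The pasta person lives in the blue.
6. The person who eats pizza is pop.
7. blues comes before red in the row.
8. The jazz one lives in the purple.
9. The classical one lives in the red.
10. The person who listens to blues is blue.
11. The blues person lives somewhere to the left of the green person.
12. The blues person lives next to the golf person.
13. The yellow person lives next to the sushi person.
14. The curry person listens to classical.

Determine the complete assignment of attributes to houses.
Solution:

House | Color | Food | Sport | Music
------------------------------------
  1   | blue | pasta | swimming | blues
  2   | yellow | tacos | golf | rock
  3   | purple | sushi | tennis | jazz
  4   | red | curry | soccer | classical
  5   | green | pizza | chess | pop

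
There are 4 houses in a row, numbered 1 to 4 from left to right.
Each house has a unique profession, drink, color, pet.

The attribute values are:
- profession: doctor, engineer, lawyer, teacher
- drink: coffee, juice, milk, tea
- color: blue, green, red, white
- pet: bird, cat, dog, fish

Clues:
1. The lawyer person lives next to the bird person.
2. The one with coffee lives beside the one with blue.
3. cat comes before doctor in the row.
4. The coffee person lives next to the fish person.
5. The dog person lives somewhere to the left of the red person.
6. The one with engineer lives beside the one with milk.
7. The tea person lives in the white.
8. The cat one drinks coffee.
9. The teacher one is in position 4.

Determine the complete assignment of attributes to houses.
Solution:

House | Profession | Drink | Color | Pet
----------------------------------------
  1   | engineer | coffee | green | cat
  2   | doctor | milk | blue | fish
  3   | lawyer | tea | white | dog
  4   | teacher | juice | red | bird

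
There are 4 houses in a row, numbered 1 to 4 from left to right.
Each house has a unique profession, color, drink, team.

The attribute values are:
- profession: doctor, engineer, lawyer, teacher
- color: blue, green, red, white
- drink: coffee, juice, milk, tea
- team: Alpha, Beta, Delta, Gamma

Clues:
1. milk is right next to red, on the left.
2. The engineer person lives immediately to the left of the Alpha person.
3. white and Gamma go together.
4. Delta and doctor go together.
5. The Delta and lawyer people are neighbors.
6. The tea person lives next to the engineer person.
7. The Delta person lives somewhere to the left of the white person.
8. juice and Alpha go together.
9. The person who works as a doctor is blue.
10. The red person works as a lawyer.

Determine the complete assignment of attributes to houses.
Solution:

House | Profession | Color | Drink | Team
-----------------------------------------
  1   | doctor | blue | milk | Delta
  2   | lawyer | red | tea | Beta
  3   | engineer | white | coffee | Gamma
  4   | teacher | green | juice | Alpha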